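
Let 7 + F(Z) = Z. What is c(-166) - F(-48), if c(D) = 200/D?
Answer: 4465/83 ≈ 53.795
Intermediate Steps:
F(Z) = -7 + Z
c(-166) - F(-48) = 200/(-166) - (-7 - 48) = 200*(-1/166) - 1*(-55) = -100/83 + 55 = 4465/83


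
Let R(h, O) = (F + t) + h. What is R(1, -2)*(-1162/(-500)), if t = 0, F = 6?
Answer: 4067/250 ≈ 16.268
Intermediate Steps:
R(h, O) = 6 + h (R(h, O) = (6 + 0) + h = 6 + h)
R(1, -2)*(-1162/(-500)) = (6 + 1)*(-1162/(-500)) = 7*(-1162*(-1/500)) = 7*(581/250) = 4067/250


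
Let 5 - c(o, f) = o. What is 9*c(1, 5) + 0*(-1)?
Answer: 36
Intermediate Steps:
c(o, f) = 5 - o
9*c(1, 5) + 0*(-1) = 9*(5 - 1*1) + 0*(-1) = 9*(5 - 1) + 0 = 9*4 + 0 = 36 + 0 = 36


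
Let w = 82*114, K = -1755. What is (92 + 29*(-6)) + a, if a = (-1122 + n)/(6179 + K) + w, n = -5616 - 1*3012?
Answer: 20491517/2212 ≈ 9263.8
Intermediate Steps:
n = -8628 (n = -5616 - 3012 = -8628)
w = 9348
a = 20672901/2212 (a = (-1122 - 8628)/(6179 - 1755) + 9348 = -9750/4424 + 9348 = -9750*1/4424 + 9348 = -4875/2212 + 9348 = 20672901/2212 ≈ 9345.8)
(92 + 29*(-6)) + a = (92 + 29*(-6)) + 20672901/2212 = (92 - 174) + 20672901/2212 = -82 + 20672901/2212 = 20491517/2212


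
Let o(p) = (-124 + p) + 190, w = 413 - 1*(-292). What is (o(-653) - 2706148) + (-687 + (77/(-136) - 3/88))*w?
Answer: -2387236905/748 ≈ -3.1915e+6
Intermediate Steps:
w = 705 (w = 413 + 292 = 705)
o(p) = 66 + p
(o(-653) - 2706148) + (-687 + (77/(-136) - 3/88))*w = ((66 - 653) - 2706148) + (-687 + (77/(-136) - 3/88))*705 = (-587 - 2706148) + (-687 + (77*(-1/136) - 3*1/88))*705 = -2706735 + (-687 + (-77/136 - 3/88))*705 = -2706735 + (-687 - 449/748)*705 = -2706735 - 514325/748*705 = -2706735 - 362599125/748 = -2387236905/748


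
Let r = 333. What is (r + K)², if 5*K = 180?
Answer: 136161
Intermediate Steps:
K = 36 (K = (⅕)*180 = 36)
(r + K)² = (333 + 36)² = 369² = 136161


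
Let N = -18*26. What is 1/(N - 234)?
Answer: -1/702 ≈ -0.0014245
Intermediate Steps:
N = -468
1/(N - 234) = 1/(-468 - 234) = 1/(-702) = -1/702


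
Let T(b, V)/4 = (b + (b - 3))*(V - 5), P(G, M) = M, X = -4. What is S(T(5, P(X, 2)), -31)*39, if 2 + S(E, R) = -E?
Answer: 3198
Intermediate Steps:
T(b, V) = 4*(-5 + V)*(-3 + 2*b) (T(b, V) = 4*((b + (b - 3))*(V - 5)) = 4*((b + (-3 + b))*(-5 + V)) = 4*((-3 + 2*b)*(-5 + V)) = 4*((-5 + V)*(-3 + 2*b)) = 4*(-5 + V)*(-3 + 2*b))
S(E, R) = -2 - E
S(T(5, P(X, 2)), -31)*39 = (-2 - (60 - 40*5 - 12*2 + 8*2*5))*39 = (-2 - (60 - 200 - 24 + 80))*39 = (-2 - 1*(-84))*39 = (-2 + 84)*39 = 82*39 = 3198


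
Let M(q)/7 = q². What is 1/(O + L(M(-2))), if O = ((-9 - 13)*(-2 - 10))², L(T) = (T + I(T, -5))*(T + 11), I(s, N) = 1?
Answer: 1/70827 ≈ 1.4119e-5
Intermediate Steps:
M(q) = 7*q²
L(T) = (1 + T)*(11 + T) (L(T) = (T + 1)*(T + 11) = (1 + T)*(11 + T))
O = 69696 (O = (-22*(-12))² = 264² = 69696)
1/(O + L(M(-2))) = 1/(69696 + (11 + (7*(-2)²)² + 12*(7*(-2)²))) = 1/(69696 + (11 + (7*4)² + 12*(7*4))) = 1/(69696 + (11 + 28² + 12*28)) = 1/(69696 + (11 + 784 + 336)) = 1/(69696 + 1131) = 1/70827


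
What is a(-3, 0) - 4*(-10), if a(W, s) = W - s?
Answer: 37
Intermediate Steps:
a(-3, 0) - 4*(-10) = (-3 - 1*0) - 4*(-10) = (-3 + 0) + 40 = -3 + 40 = 37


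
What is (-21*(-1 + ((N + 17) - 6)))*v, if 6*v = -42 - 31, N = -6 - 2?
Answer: 511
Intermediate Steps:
N = -8
v = -73/6 (v = (-42 - 31)/6 = (⅙)*(-73) = -73/6 ≈ -12.167)
(-21*(-1 + ((N + 17) - 6)))*v = -21*(-1 + ((-8 + 17) - 6))*(-73/6) = -21*(-1 + (9 - 6))*(-73/6) = -21*(-1 + 3)*(-73/6) = -21*2*(-73/6) = -42*(-73/6) = 511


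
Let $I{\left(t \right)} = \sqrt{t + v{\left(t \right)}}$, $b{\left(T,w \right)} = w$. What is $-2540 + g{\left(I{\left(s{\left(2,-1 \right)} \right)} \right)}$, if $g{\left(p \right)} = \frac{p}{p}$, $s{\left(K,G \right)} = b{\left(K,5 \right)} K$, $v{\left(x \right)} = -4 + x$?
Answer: $-2539$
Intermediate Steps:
$s{\left(K,G \right)} = 5 K$
$I{\left(t \right)} = \sqrt{-4 + 2 t}$ ($I{\left(t \right)} = \sqrt{t + \left(-4 + t\right)} = \sqrt{-4 + 2 t}$)
$g{\left(p \right)} = 1$
$-2540 + g{\left(I{\left(s{\left(2,-1 \right)} \right)} \right)} = -2540 + 1 = -2539$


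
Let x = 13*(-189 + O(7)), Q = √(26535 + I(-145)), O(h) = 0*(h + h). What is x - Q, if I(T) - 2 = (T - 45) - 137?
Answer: -2457 - √26210 ≈ -2618.9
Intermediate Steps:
I(T) = -180 + T (I(T) = 2 + ((T - 45) - 137) = 2 + ((-45 + T) - 137) = 2 + (-182 + T) = -180 + T)
O(h) = 0 (O(h) = 0*(2*h) = 0)
Q = √26210 (Q = √(26535 + (-180 - 145)) = √(26535 - 325) = √26210 ≈ 161.90)
x = -2457 (x = 13*(-189 + 0) = 13*(-189) = -2457)
x - Q = -2457 - √26210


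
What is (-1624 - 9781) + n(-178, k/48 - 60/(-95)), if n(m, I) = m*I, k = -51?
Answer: -1721901/152 ≈ -11328.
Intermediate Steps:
n(m, I) = I*m
(-1624 - 9781) + n(-178, k/48 - 60/(-95)) = (-1624 - 9781) + (-51/48 - 60/(-95))*(-178) = -11405 + (-51*1/48 - 60*(-1/95))*(-178) = -11405 + (-17/16 + 12/19)*(-178) = -11405 - 131/304*(-178) = -11405 + 11659/152 = -1721901/152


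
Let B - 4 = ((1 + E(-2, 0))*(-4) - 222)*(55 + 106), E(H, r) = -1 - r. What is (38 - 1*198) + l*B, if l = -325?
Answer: 11614690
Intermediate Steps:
B = -35738 (B = 4 + ((1 + (-1 - 1*0))*(-4) - 222)*(55 + 106) = 4 + ((1 + (-1 + 0))*(-4) - 222)*161 = 4 + ((1 - 1)*(-4) - 222)*161 = 4 + (0*(-4) - 222)*161 = 4 + (0 - 222)*161 = 4 - 222*161 = 4 - 35742 = -35738)
(38 - 1*198) + l*B = (38 - 1*198) - 325*(-35738) = (38 - 198) + 11614850 = -160 + 11614850 = 11614690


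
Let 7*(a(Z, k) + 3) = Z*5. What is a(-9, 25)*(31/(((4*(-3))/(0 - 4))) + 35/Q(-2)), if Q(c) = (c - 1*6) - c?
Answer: -297/7 ≈ -42.429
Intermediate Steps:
Q(c) = -6 (Q(c) = (c - 6) - c = (-6 + c) - c = -6)
a(Z, k) = -3 + 5*Z/7 (a(Z, k) = -3 + (Z*5)/7 = -3 + (5*Z)/7 = -3 + 5*Z/7)
a(-9, 25)*(31/(((4*(-3))/(0 - 4))) + 35/Q(-2)) = (-3 + (5/7)*(-9))*(31/(((4*(-3))/(0 - 4))) + 35/(-6)) = (-3 - 45/7)*(31/((-12/(-4))) + 35*(-1/6)) = -66*(31/((-12*(-1/4))) - 35/6)/7 = -66*(31/3 - 35/6)/7 = -66/7*9/2 = -297/7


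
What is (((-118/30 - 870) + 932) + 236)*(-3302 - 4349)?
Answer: -33748561/15 ≈ -2.2499e+6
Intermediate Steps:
(((-118/30 - 870) + 932) + 236)*(-3302 - 4349) = (((-118*1/30 - 870) + 932) + 236)*(-7651) = (((-59/15 - 870) + 932) + 236)*(-7651) = ((-13109/15 + 932) + 236)*(-7651) = (871/15 + 236)*(-7651) = (4411/15)*(-7651) = -33748561/15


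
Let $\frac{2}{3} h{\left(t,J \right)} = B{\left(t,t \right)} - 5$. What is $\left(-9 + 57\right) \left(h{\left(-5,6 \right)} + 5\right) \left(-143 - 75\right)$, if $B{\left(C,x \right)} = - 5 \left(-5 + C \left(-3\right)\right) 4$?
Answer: $3165360$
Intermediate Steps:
$B{\left(C,x \right)} = 100 + 60 C$ ($B{\left(C,x \right)} = - 5 \left(-5 - 3 C\right) 4 = \left(25 + 15 C\right) 4 = 100 + 60 C$)
$h{\left(t,J \right)} = \frac{285}{2} + 90 t$ ($h{\left(t,J \right)} = \frac{3 \left(\left(100 + 60 t\right) - 5\right)}{2} = \frac{3 \left(95 + 60 t\right)}{2} = \frac{285}{2} + 90 t$)
$\left(-9 + 57\right) \left(h{\left(-5,6 \right)} + 5\right) \left(-143 - 75\right) = \left(-9 + 57\right) \left(\left(\frac{285}{2} + 90 \left(-5\right)\right) + 5\right) \left(-143 - 75\right) = 48 \left(\left(\frac{285}{2} - 450\right) + 5\right) \left(-218\right) = 48 \left(- \frac{615}{2} + 5\right) \left(-218\right) = 48 \left(- \frac{605}{2}\right) \left(-218\right) = \left(-14520\right) \left(-218\right) = 3165360$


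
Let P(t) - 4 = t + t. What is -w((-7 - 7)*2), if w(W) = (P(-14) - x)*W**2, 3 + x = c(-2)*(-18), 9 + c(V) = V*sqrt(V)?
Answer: 143472 + 28224*I*sqrt(2) ≈ 1.4347e+5 + 39915.0*I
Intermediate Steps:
c(V) = -9 + V**(3/2) (c(V) = -9 + V*sqrt(V) = -9 + V**(3/2))
P(t) = 4 + 2*t (P(t) = 4 + (t + t) = 4 + 2*t)
x = 159 + 36*I*sqrt(2) (x = -3 + (-9 + (-2)**(3/2))*(-18) = -3 + (-9 - 2*I*sqrt(2))*(-18) = -3 + (162 + 36*I*sqrt(2)) = 159 + 36*I*sqrt(2) ≈ 159.0 + 50.912*I)
w(W) = W**2*(-183 - 36*I*sqrt(2)) (w(W) = ((4 + 2*(-14)) - (159 + 36*I*sqrt(2)))*W**2 = ((4 - 28) + (-159 - 36*I*sqrt(2)))*W**2 = (-24 + (-159 - 36*I*sqrt(2)))*W**2 = (-183 - 36*I*sqrt(2))*W**2 = W**2*(-183 - 36*I*sqrt(2)))
-w((-7 - 7)*2) = -((-7 - 7)*2)**2*(-183 - 36*I*sqrt(2)) = -(-14*2)**2*(-183 - 36*I*sqrt(2)) = -(-28)**2*(-183 - 36*I*sqrt(2)) = -784*(-183 - 36*I*sqrt(2)) = -(-143472 - 28224*I*sqrt(2)) = 143472 + 28224*I*sqrt(2)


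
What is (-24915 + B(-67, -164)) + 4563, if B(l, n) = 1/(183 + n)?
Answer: -386687/19 ≈ -20352.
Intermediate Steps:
(-24915 + B(-67, -164)) + 4563 = (-24915 + 1/(183 - 164)) + 4563 = (-24915 + 1/19) + 4563 = -473384/19 + 4563 = -386687/19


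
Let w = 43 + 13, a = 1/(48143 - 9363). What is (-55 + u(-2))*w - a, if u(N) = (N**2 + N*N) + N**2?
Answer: -93382241/38780 ≈ -2408.0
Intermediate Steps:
u(N) = 3*N**2 (u(N) = (N**2 + N**2) + N**2 = 2*N**2 + N**2 = 3*N**2)
a = 1/38780 ≈ 2.5786e-5
w = 56
(-55 + u(-2))*w - a = (-55 + 3*(-2)**2)*56 - 1*1/38780 = (-55 + 3*4)*56 - 1/38780 = (-55 + 12)*56 - 1/38780 = -43*56 - 1/38780 = -2408 - 1/38780 = -93382241/38780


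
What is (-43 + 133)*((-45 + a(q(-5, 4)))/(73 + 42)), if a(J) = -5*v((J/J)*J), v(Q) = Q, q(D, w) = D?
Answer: -360/23 ≈ -15.652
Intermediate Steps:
a(J) = -5*J (a(J) = -5*J/J*J = -5*J)
(-43 + 133)*((-45 + a(q(-5, 4)))/(73 + 42)) = (-43 + 133)*((-45 - 5*(-5))/(73 + 42)) = 90*((-45 + 25)/115) = 90*(-20*1/115) = 90*(-4/23) = -360/23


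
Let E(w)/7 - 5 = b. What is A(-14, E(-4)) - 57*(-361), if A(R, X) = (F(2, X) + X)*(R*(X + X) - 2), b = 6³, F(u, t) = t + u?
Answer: -134091951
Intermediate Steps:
b = 216
E(w) = 1547 (E(w) = 35 + 7*216 = 35 + 1512 = 1547)
A(R, X) = (-2 + 2*R*X)*(2 + 2*X) (A(R, X) = ((X + 2) + X)*(R*(X + X) - 2) = ((2 + X) + X)*(R*(2*X) - 2) = (2 + 2*X)*(2*R*X - 2) = (2 + 2*X)*(-2 + 2*R*X) = (-2 + 2*R*X)*(2 + 2*X))
A(-14, E(-4)) - 57*(-361) = (-4 - 4*1547 + 4*(-14)*1547 + 4*(-14)*1547²) - 57*(-361) = (-4 - 6188 - 86632 + 4*(-14)*2393209) + 20577 = (-4 - 6188 - 86632 - 134019704) + 20577 = -134112528 + 20577 = -134091951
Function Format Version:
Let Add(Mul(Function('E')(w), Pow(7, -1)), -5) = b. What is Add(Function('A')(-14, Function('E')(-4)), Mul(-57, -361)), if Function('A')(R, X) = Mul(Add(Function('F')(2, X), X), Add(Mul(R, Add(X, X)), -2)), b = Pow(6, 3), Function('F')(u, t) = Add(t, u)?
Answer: -134091951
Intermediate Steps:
b = 216
Function('E')(w) = 1547 (Function('E')(w) = Add(35, Mul(7, 216)) = Add(35, 1512) = 1547)
Function('A')(R, X) = Mul(Add(-2, Mul(2, R, X)), Add(2, Mul(2, X))) (Function('A')(R, X) = Mul(Add(Add(X, 2), X), Add(Mul(R, Add(X, X)), -2)) = Mul(Add(Add(2, X), X), Add(Mul(R, Mul(2, X)), -2)) = Mul(Add(2, Mul(2, X)), Add(Mul(2, R, X), -2)) = Mul(Add(2, Mul(2, X)), Add(-2, Mul(2, R, X))) = Mul(Add(-2, Mul(2, R, X)), Add(2, Mul(2, X))))
Add(Function('A')(-14, Function('E')(-4)), Mul(-57, -361)) = Add(Add(-4, Mul(-4, 1547), Mul(4, -14, 1547), Mul(4, -14, Pow(1547, 2))), Mul(-57, -361)) = Add(Add(-4, -6188, -86632, Mul(4, -14, 2393209)), 20577) = Add(Add(-4, -6188, -86632, -134019704), 20577) = Add(-134112528, 20577) = -134091951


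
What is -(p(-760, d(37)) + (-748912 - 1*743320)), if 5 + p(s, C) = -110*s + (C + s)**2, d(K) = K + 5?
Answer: 893113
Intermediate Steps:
d(K) = 5 + K
p(s, C) = -5 + (C + s)**2 - 110*s (p(s, C) = -5 + (-110*s + (C + s)**2) = -5 + ((C + s)**2 - 110*s) = -5 + (C + s)**2 - 110*s)
-(p(-760, d(37)) + (-748912 - 1*743320)) = -((-5 + ((5 + 37) - 760)**2 - 110*(-760)) + (-748912 - 1*743320)) = -((-5 + (42 - 760)**2 + 83600) + (-748912 - 743320)) = -((-5 + (-718)**2 + 83600) - 1492232) = -((-5 + 515524 + 83600) - 1492232) = -(599119 - 1492232) = -1*(-893113) = 893113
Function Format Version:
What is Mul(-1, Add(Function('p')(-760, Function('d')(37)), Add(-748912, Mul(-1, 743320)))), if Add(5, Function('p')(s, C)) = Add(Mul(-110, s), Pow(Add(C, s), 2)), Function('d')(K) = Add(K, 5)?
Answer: 893113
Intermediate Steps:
Function('d')(K) = Add(5, K)
Function('p')(s, C) = Add(-5, Pow(Add(C, s), 2), Mul(-110, s)) (Function('p')(s, C) = Add(-5, Add(Mul(-110, s), Pow(Add(C, s), 2))) = Add(-5, Add(Pow(Add(C, s), 2), Mul(-110, s))) = Add(-5, Pow(Add(C, s), 2), Mul(-110, s)))
Mul(-1, Add(Function('p')(-760, Function('d')(37)), Add(-748912, Mul(-1, 743320)))) = Mul(-1, Add(Add(-5, Pow(Add(Add(5, 37), -760), 2), Mul(-110, -760)), Add(-748912, Mul(-1, 743320)))) = Mul(-1, Add(Add(-5, Pow(Add(42, -760), 2), 83600), Add(-748912, -743320))) = Mul(-1, Add(Add(-5, Pow(-718, 2), 83600), -1492232)) = Mul(-1, Add(Add(-5, 515524, 83600), -1492232)) = Mul(-1, Add(599119, -1492232)) = Mul(-1, -893113) = 893113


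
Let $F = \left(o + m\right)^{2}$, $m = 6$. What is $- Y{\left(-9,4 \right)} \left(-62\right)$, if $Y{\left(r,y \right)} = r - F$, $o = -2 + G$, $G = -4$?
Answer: $-558$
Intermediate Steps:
$o = -6$ ($o = -2 - 4 = -6$)
$F = 0$ ($F = \left(-6 + 6\right)^{2} = 0^{2} = 0$)
$Y{\left(r,y \right)} = r$ ($Y{\left(r,y \right)} = r - 0 = r + 0 = r$)
$- Y{\left(-9,4 \right)} \left(-62\right) = \left(-1\right) \left(-9\right) \left(-62\right) = 9 \left(-62\right) = -558$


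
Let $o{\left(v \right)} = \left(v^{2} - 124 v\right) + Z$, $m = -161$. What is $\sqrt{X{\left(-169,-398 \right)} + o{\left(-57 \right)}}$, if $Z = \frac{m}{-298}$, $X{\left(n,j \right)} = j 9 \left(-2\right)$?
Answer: $\frac{\sqrt{1552430702}}{298} \approx 132.22$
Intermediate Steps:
$X{\left(n,j \right)} = - 18 j$ ($X{\left(n,j \right)} = 9 j \left(-2\right) = - 18 j$)
$Z = \frac{161}{298}$ ($Z = - \frac{161}{-298} = \left(-161\right) \left(- \frac{1}{298}\right) = \frac{161}{298} \approx 0.54027$)
$o{\left(v \right)} = \frac{161}{298} + v^{2} - 124 v$ ($o{\left(v \right)} = \left(v^{2} - 124 v\right) + \frac{161}{298} = \frac{161}{298} + v^{2} - 124 v$)
$\sqrt{X{\left(-169,-398 \right)} + o{\left(-57 \right)}} = \sqrt{\left(-18\right) \left(-398\right) + \left(\frac{161}{298} + \left(-57\right)^{2} - -7068\right)} = \sqrt{7164 + \left(\frac{161}{298} + 3249 + 7068\right)} = \sqrt{7164 + \frac{3074627}{298}} = \sqrt{\frac{5209499}{298}} = \frac{\sqrt{1552430702}}{298}$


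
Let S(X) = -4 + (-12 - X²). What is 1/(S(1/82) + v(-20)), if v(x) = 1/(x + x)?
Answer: -67240/1077531 ≈ -0.062402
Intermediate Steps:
v(x) = 1/(2*x)
S(X) = -16 - X²
1/(S(1/82) + v(-20)) = 1/((-16 - (1/82)²) + (½)/(-20)) = 1/((-16 - (1/82)²) + (½)*(-1/20)) = 1/((-16 - 1*1/6724) - 1/40) = 1/((-16 - 1/6724) - 1/40) = 1/(-107585/6724 - 1/40) = 1/(-1077531/67240) = -67240/1077531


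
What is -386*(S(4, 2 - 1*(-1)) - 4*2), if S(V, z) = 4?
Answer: 1544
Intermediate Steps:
-386*(S(4, 2 - 1*(-1)) - 4*2) = -386*(4 - 4*2) = -386*(4 - 8) = -386*(-4) = 1544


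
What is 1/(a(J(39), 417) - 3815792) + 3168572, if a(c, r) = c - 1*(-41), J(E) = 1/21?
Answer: 253900114160419/80130770 ≈ 3.1686e+6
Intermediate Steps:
J(E) = 1/21 (J(E) = 1*(1/21) = 1/21)
a(c, r) = 41 + c (a(c, r) = c + 41 = 41 + c)
1/(a(J(39), 417) - 3815792) + 3168572 = 1/((41 + 1/21) - 3815792) + 3168572 = 1/(862/21 - 3815792) + 3168572 = 1/(-80130770/21) + 3168572 = -21/80130770 + 3168572 = 253900114160419/80130770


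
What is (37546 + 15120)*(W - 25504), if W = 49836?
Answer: 1281469112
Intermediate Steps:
(37546 + 15120)*(W - 25504) = (37546 + 15120)*(49836 - 25504) = 52666*24332 = 1281469112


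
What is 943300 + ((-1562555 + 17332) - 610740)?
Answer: -1212663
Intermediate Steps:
943300 + ((-1562555 + 17332) - 610740) = 943300 + (-1545223 - 610740) = 943300 - 2155963 = -1212663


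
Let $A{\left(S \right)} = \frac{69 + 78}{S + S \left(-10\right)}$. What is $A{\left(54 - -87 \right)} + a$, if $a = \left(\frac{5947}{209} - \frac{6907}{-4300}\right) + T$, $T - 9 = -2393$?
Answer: $- \frac{47099697329}{20007900} \approx -2354.1$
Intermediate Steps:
$T = -2384$ ($T = 9 - 2393 = -2384$)
$A{\left(S \right)} = - \frac{49}{3 S}$ ($A{\left(S \right)} = \frac{147}{S - 10 S} = \frac{147}{\left(-9\right) S} = 147 \left(- \frac{1}{9 S}\right) = - \frac{49}{3 S}$)
$a = - \frac{111341323}{47300}$ ($a = \left(\frac{5947}{209} - \frac{6907}{-4300}\right) - 2384 = \left(5947 \cdot \frac{1}{209} - - \frac{6907}{4300}\right) - 2384 = \left(\frac{313}{11} + \frac{6907}{4300}\right) - 2384 = \frac{1421877}{47300} - 2384 = - \frac{111341323}{47300} \approx -2353.9$)
$A{\left(54 - -87 \right)} + a = - \frac{49}{3 \left(54 - -87\right)} - \frac{111341323}{47300} = - \frac{49}{3 \left(54 + 87\right)} - \frac{111341323}{47300} = - \frac{49}{3 \cdot 141} - \frac{111341323}{47300} = \left(- \frac{49}{3}\right) \frac{1}{141} - \frac{111341323}{47300} = - \frac{49}{423} - \frac{111341323}{47300} = - \frac{47099697329}{20007900}$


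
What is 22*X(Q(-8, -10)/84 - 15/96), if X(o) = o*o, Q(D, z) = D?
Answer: 314171/225792 ≈ 1.3914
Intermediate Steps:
X(o) = o²
22*X(Q(-8, -10)/84 - 15/96) = 22*(-8/84 - 15/96)² = 22*(-8*1/84 - 15*1/96)² = 22*(-2/21 - 5/32)² = 22*(-169/672)² = 22*(28561/451584) = 314171/225792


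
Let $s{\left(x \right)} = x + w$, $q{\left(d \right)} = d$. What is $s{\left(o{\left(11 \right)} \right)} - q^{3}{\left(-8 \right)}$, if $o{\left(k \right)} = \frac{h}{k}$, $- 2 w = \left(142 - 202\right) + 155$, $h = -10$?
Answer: $\frac{10199}{22} \approx 463.59$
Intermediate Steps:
$w = - \frac{95}{2}$ ($w = - \frac{\left(142 - 202\right) + 155}{2} = - \frac{-60 + 155}{2} = \left(- \frac{1}{2}\right) 95 = - \frac{95}{2} \approx -47.5$)
$o{\left(k \right)} = - \frac{10}{k}$
$s{\left(x \right)} = - \frac{95}{2} + x$ ($s{\left(x \right)} = x - \frac{95}{2} = - \frac{95}{2} + x$)
$s{\left(o{\left(11 \right)} \right)} - q^{3}{\left(-8 \right)} = \left(- \frac{95}{2} - \frac{10}{11}\right) - \left(-8\right)^{3} = \left(- \frac{95}{2} - \frac{10}{11}\right) - -512 = \left(- \frac{95}{2} - \frac{10}{11}\right) + 512 = - \frac{1065}{22} + 512 = \frac{10199}{22}$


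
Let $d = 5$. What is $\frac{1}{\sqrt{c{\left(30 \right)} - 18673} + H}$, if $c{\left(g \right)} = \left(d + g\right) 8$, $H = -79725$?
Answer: $- \frac{26575}{2118698006} - \frac{i \sqrt{18393}}{6356094018} \approx -1.2543 \cdot 10^{-5} - 2.1337 \cdot 10^{-8} i$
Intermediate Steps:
$c{\left(g \right)} = 40 + 8 g$ ($c{\left(g \right)} = \left(5 + g\right) 8 = 40 + 8 g$)
$\frac{1}{\sqrt{c{\left(30 \right)} - 18673} + H} = \frac{1}{\sqrt{\left(40 + 8 \cdot 30\right) - 18673} - 79725} = \frac{1}{\sqrt{\left(40 + 240\right) - 18673} - 79725} = \frac{1}{\sqrt{280 - 18673} - 79725} = \frac{1}{\sqrt{-18393} - 79725} = \frac{1}{i \sqrt{18393} - 79725} = \frac{1}{-79725 + i \sqrt{18393}}$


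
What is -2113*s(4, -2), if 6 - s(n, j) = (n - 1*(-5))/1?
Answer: 6339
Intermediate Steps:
s(n, j) = 1 - n (s(n, j) = 6 - (n - 1*(-5))/1 = 6 - (n + 5) = 6 - (5 + n) = 6 + (-5 - n) = 1 - n)
-2113*s(4, -2) = -2113*(1 - 1*4) = -2113*(1 - 4) = -2113*(-3) = 6339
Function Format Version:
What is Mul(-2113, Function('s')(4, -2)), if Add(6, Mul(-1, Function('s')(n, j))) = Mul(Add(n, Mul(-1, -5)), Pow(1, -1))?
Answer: 6339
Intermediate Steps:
Function('s')(n, j) = Add(1, Mul(-1, n)) (Function('s')(n, j) = Add(6, Mul(-1, Mul(Add(n, Mul(-1, -5)), Pow(1, -1)))) = Add(6, Mul(-1, Mul(Add(n, 5), 1))) = Add(6, Mul(-1, Mul(Add(5, n), 1))) = Add(6, Mul(-1, Add(5, n))) = Add(6, Add(-5, Mul(-1, n))) = Add(1, Mul(-1, n)))
Mul(-2113, Function('s')(4, -2)) = Mul(-2113, Add(1, Mul(-1, 4))) = Mul(-2113, Add(1, -4)) = Mul(-2113, -3) = 6339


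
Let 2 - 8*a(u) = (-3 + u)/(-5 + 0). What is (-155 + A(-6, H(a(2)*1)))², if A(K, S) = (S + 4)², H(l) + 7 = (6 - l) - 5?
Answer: 57637926241/2560000 ≈ 22515.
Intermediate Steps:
a(u) = 7/40 + u/40 (a(u) = ¼ - (-3 + u)/(8*(-5 + 0)) = ¼ - (-3 + u)/(8*(-5)) = ¼ - (-3 + u)*(-1)/(8*5) = ¼ - (⅗ - u/5)/8 = ¼ + (-3/40 + u/40) = 7/40 + u/40)
H(l) = -6 - l (H(l) = -7 + ((6 - l) - 5) = -7 + (1 - l) = -6 - l)
A(K, S) = (4 + S)²
(-155 + A(-6, H(a(2)*1)))² = (-155 + (4 + (-6 - (7/40 + (1/40)*2)))²)² = (-155 + (4 + (-6 - (7/40 + 1/20)))²)² = (-155 + (4 + (-6 - 9/40))²)² = (-155 + (4 - 249/40)²)² = (-155 + (-89/40)²)² = (-155 + 7921/1600)² = (-240079/1600)² = 57637926241/2560000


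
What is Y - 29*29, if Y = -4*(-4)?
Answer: -825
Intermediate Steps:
Y = 16
Y - 29*29 = 16 - 29*29 = 16 - 841 = -825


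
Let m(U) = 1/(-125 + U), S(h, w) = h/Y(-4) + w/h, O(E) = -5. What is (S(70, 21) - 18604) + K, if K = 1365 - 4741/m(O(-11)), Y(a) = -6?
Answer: 17972389/30 ≈ 5.9908e+5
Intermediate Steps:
S(h, w) = -h/6 + w/h (S(h, w) = h/(-6) + w/h = h*(-⅙) + w/h = -h/6 + w/h)
K = 617695 (K = 1365 - 4741/(1/(-125 - 5)) = 1365 - 4741/(1/(-130)) = 1365 - 4741/(-1/130) = 1365 - 4741*(-130) = 1365 + 616330 = 617695)
(S(70, 21) - 18604) + K = ((-⅙*70 + 21/70) - 18604) + 617695 = ((-35/3 + 21*(1/70)) - 18604) + 617695 = ((-35/3 + 3/10) - 18604) + 617695 = (-341/30 - 18604) + 617695 = -558461/30 + 617695 = 17972389/30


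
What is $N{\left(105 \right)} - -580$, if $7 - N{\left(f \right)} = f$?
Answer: $482$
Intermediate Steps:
$N{\left(f \right)} = 7 - f$
$N{\left(105 \right)} - -580 = \left(7 - 105\right) - -580 = \left(7 - 105\right) + 580 = -98 + 580 = 482$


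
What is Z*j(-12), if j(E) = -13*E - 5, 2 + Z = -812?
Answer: -122914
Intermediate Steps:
Z = -814 (Z = -2 - 812 = -814)
j(E) = -5 - 13*E
Z*j(-12) = -814*(-5 - 13*(-12)) = -814*(-5 + 156) = -814*151 = -122914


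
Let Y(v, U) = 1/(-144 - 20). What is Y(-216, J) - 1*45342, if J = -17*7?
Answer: -7436089/164 ≈ -45342.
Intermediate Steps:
J = -119
Y(v, U) = -1/164 (Y(v, U) = 1/(-164) = -1/164)
Y(-216, J) - 1*45342 = -1/164 - 1*45342 = -1/164 - 45342 = -7436089/164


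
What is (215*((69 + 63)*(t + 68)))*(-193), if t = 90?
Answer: -865419720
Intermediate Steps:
(215*((69 + 63)*(t + 68)))*(-193) = (215*((69 + 63)*(90 + 68)))*(-193) = (215*(132*158))*(-193) = (215*20856)*(-193) = 4484040*(-193) = -865419720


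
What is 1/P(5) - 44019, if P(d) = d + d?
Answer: -440189/10 ≈ -44019.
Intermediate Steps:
P(d) = 2*d
1/P(5) - 44019 = 1/(2*5) - 44019 = 1/10 - 44019 = ⅒ - 44019 = -440189/10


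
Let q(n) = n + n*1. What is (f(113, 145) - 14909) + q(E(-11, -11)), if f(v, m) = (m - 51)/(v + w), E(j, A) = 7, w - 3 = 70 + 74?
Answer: -1936303/130 ≈ -14895.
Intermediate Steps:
w = 147 (w = 3 + (70 + 74) = 3 + 144 = 147)
f(v, m) = (-51 + m)/(147 + v) (f(v, m) = (m - 51)/(v + 147) = (-51 + m)/(147 + v))
q(n) = 2*n (q(n) = n + n = 2*n)
(f(113, 145) - 14909) + q(E(-11, -11)) = ((-51 + 145)/(147 + 113) - 14909) + 2*7 = (94/260 - 14909) + 14 = ((1/260)*94 - 14909) + 14 = (47/130 - 14909) + 14 = -1938123/130 + 14 = -1936303/130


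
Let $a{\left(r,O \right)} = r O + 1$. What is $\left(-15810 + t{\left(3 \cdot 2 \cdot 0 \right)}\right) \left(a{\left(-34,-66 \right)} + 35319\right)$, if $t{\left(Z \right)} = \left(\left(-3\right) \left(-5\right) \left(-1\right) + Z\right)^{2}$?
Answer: $-585434940$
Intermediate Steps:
$a{\left(r,O \right)} = 1 + O r$ ($a{\left(r,O \right)} = O r + 1 = 1 + O r$)
$t{\left(Z \right)} = \left(-15 + Z\right)^{2}$ ($t{\left(Z \right)} = \left(15 \left(-1\right) + Z\right)^{2} = \left(-15 + Z\right)^{2}$)
$\left(-15810 + t{\left(3 \cdot 2 \cdot 0 \right)}\right) \left(a{\left(-34,-66 \right)} + 35319\right) = \left(-15810 + \left(-15 + 3 \cdot 2 \cdot 0\right)^{2}\right) \left(\left(1 - -2244\right) + 35319\right) = \left(-15810 + \left(-15 + 6 \cdot 0\right)^{2}\right) \left(\left(1 + 2244\right) + 35319\right) = \left(-15810 + \left(-15 + 0\right)^{2}\right) \left(2245 + 35319\right) = \left(-15810 + \left(-15\right)^{2}\right) 37564 = \left(-15810 + 225\right) 37564 = \left(-15585\right) 37564 = -585434940$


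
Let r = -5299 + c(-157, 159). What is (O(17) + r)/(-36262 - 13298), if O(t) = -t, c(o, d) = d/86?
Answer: 152339/1420720 ≈ 0.10723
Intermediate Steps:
c(o, d) = d/86 (c(o, d) = d*(1/86) = d/86)
r = -455555/86 (r = -5299 + (1/86)*159 = -5299 + 159/86 = -455555/86 ≈ -5297.1)
(O(17) + r)/(-36262 - 13298) = (-1*17 - 455555/86)/(-36262 - 13298) = (-17 - 455555/86)/(-49560) = -457017/86*(-1/49560) = 152339/1420720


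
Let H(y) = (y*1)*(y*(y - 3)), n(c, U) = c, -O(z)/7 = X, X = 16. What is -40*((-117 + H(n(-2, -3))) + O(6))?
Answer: 9960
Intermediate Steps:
O(z) = -112 (O(z) = -7*16 = -112)
H(y) = y²*(-3 + y) (H(y) = y*(y*(-3 + y)) = y²*(-3 + y))
-40*((-117 + H(n(-2, -3))) + O(6)) = -40*((-117 + (-2)²*(-3 - 2)) - 112) = -40*((-117 + 4*(-5)) - 112) = -40*((-117 - 20) - 112) = -40*(-137 - 112) = -40*(-249) = 9960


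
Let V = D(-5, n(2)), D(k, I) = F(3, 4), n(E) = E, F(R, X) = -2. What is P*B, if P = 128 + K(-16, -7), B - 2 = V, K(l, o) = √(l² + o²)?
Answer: 0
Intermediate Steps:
D(k, I) = -2
V = -2
B = 0 (B = 2 - 2 = 0)
P = 128 + √305 (P = 128 + √((-16)² + (-7)²) = 128 + √(256 + 49) = 128 + √305 ≈ 145.46)
P*B = (128 + √305)*0 = 0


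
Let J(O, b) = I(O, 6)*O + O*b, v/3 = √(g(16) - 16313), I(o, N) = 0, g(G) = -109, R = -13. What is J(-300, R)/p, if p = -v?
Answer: 650*I*√16422/8211 ≈ 10.144*I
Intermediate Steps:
v = 3*I*√16422 (v = 3*√(-109 - 16313) = 3*√(-16422) = 3*(I*√16422) = 3*I*√16422 ≈ 384.45*I)
J(O, b) = O*b (J(O, b) = 0*O + O*b = 0 + O*b = O*b)
p = -3*I*√16422 ≈ -384.45*I
J(-300, R)/p = (-300*(-13))/((-3*I*√16422)) = 3900*(I*√16422/49266) = 650*I*√16422/8211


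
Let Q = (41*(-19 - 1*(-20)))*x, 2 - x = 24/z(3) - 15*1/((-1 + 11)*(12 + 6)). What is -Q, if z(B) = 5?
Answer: 6683/60 ≈ 111.38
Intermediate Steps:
x = -163/60 (x = 2 - (24/5 - 15*1/((-1 + 11)*(12 + 6))) = 2 - (24*(⅕) - 15/(10*18)) = 2 - (24/5 - 15/180) = 2 - (24/5 - 15*1/180) = 2 - (24/5 - 1/12) = 2 - 1*283/60 = 2 - 283/60 = -163/60 ≈ -2.7167)
Q = -6683/60 (Q = (41*(-19 - 1*(-20)))*(-163/60) = (41*(-19 + 20))*(-163/60) = (41*1)*(-163/60) = 41*(-163/60) = -6683/60 ≈ -111.38)
-Q = -1*(-6683/60) = 6683/60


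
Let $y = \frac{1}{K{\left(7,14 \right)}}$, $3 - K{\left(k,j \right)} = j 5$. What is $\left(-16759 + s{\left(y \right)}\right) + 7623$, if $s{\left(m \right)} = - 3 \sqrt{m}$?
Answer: $-9136 - \frac{3 i \sqrt{67}}{67} \approx -9136.0 - 0.36651 i$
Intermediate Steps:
$K{\left(k,j \right)} = 3 - 5 j$ ($K{\left(k,j \right)} = 3 - j 5 = 3 - 5 j$)
$y = - \frac{1}{67}$ ($y = \frac{1}{3 - 70} = \frac{1}{-67} = - \frac{1}{67} \approx -0.014925$)
$\left(-16759 + s{\left(y \right)}\right) + 7623 = \left(-16759 - 3 \sqrt{- \frac{1}{67}}\right) + 7623 = \left(-16759 - 3 \frac{i \sqrt{67}}{67}\right) + 7623 = \left(-16759 - \frac{3 i \sqrt{67}}{67}\right) + 7623 = -9136 - \frac{3 i \sqrt{67}}{67}$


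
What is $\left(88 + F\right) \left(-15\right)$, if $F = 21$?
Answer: $-1635$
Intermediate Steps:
$\left(88 + F\right) \left(-15\right) = \left(88 + 21\right) \left(-15\right) = 109 \left(-15\right) = -1635$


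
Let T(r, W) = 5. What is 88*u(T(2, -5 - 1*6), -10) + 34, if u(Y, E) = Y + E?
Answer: -406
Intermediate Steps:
u(Y, E) = E + Y
88*u(T(2, -5 - 1*6), -10) + 34 = 88*(-10 + 5) + 34 = 88*(-5) + 34 = -440 + 34 = -406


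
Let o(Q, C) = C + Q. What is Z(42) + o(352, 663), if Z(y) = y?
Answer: 1057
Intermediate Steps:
Z(42) + o(352, 663) = 42 + (663 + 352) = 42 + 1015 = 1057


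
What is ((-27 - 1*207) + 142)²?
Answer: 8464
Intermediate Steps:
((-27 - 1*207) + 142)² = ((-27 - 207) + 142)² = (-234 + 142)² = (-92)² = 8464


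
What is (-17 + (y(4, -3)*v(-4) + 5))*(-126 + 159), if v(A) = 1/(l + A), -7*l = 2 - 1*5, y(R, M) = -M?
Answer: -10593/25 ≈ -423.72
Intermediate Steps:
l = 3/7 (l = -(2 - 1*5)/7 = -(2 - 5)/7 = -1/7*(-3) = 3/7 ≈ 0.42857)
v(A) = 1/(3/7 + A)
(-17 + (y(4, -3)*v(-4) + 5))*(-126 + 159) = (-17 + ((-1*(-3))*(7/(3 + 7*(-4))) + 5))*(-126 + 159) = (-17 + (3*(7/(3 - 28)) + 5))*33 = (-17 + (3*(7/(-25)) + 5))*33 = (-17 + (3*(7*(-1/25)) + 5))*33 = (-17 + (3*(-7/25) + 5))*33 = (-17 + (-21/25 + 5))*33 = (-17 + 104/25)*33 = -321/25*33 = -10593/25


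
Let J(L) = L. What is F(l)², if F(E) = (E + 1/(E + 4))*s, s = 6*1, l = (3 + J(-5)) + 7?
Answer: 8464/9 ≈ 940.44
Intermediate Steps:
l = 5 (l = (3 - 5) + 7 = -2 + 7 = 5)
s = 6
F(E) = 6*E + 6/(4 + E) (F(E) = (E + 1/(E + 4))*6 = (E + 1/(4 + E))*6 = 6*E + 6/(4 + E))
F(l)² = (6*(1 + 5² + 4*5)/(4 + 5))² = (6*(1 + 25 + 20)/9)² = (6*(⅑)*46)² = (92/3)² = 8464/9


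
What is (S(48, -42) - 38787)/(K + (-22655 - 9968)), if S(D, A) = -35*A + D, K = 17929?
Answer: 12423/4898 ≈ 2.5363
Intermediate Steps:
S(D, A) = D - 35*A
(S(48, -42) - 38787)/(K + (-22655 - 9968)) = ((48 - 35*(-42)) - 38787)/(17929 + (-22655 - 9968)) = ((48 + 1470) - 38787)/(17929 - 32623) = (1518 - 38787)/(-14694) = -37269*(-1/14694) = 12423/4898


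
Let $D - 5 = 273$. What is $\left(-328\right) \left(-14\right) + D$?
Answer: $4870$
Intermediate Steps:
$D = 278$ ($D = 5 + 273 = 278$)
$\left(-328\right) \left(-14\right) + D = \left(-328\right) \left(-14\right) + 278 = 4592 + 278 = 4870$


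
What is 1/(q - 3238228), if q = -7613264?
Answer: -1/10851492 ≈ -9.2153e-8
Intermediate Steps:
1/(q - 3238228) = 1/(-7613264 - 3238228) = 1/(-10851492) = -1/10851492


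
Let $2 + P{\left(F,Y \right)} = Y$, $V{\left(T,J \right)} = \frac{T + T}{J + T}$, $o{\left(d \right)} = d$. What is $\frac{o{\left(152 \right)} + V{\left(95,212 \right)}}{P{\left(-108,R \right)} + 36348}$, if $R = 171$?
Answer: $\frac{46854}{11210719} \approx 0.0041794$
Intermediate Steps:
$V{\left(T,J \right)} = \frac{2 T}{J + T}$
$P{\left(F,Y \right)} = -2 + Y$
$\frac{o{\left(152 \right)} + V{\left(95,212 \right)}}{P{\left(-108,R \right)} + 36348} = \frac{152 + 2 \cdot 95 \frac{1}{212 + 95}}{\left(-2 + 171\right) + 36348} = \frac{152 + 2 \cdot 95 \cdot \frac{1}{307}}{169 + 36348} = \frac{152 + 2 \cdot 95 \cdot \frac{1}{307}}{36517} = \left(152 + \frac{190}{307}\right) \frac{1}{36517} = \frac{46854}{307} \cdot \frac{1}{36517} = \frac{46854}{11210719}$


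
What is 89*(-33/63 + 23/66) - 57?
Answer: -11181/154 ≈ -72.604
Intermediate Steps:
89*(-33/63 + 23/66) - 57 = 89*(-33*1/63 + 23*(1/66)) - 57 = 89*(-11/21 + 23/66) - 57 = 89*(-27/154) - 57 = -2403/154 - 57 = -11181/154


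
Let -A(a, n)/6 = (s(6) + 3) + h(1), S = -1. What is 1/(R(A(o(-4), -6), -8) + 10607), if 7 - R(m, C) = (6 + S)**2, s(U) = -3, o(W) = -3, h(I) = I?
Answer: 1/10589 ≈ 9.4438e-5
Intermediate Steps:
A(a, n) = -6 (A(a, n) = -6*((-3 + 3) + 1) = -6*(0 + 1) = -6*1 = -6)
R(m, C) = -18 (R(m, C) = 7 - (6 - 1)**2 = 7 - 1*5**2 = 7 - 1*25 = 7 - 25 = -18)
1/(R(A(o(-4), -6), -8) + 10607) = 1/(-18 + 10607) = 1/10589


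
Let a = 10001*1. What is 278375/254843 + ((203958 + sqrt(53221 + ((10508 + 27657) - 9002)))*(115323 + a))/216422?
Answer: 3257029727874353/27576815873 + 250648*sqrt(5149)/108211 ≈ 1.1827e+5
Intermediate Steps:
a = 10001
278375/254843 + ((203958 + sqrt(53221 + ((10508 + 27657) - 9002)))*(115323 + a))/216422 = 278375/254843 + ((203958 + sqrt(53221 + ((10508 + 27657) - 9002)))*(115323 + 10001))/216422 = 278375*(1/254843) + ((203958 + sqrt(53221 + (38165 - 9002)))*125324)*(1/216422) = 278375/254843 + ((203958 + sqrt(53221 + 29163))*125324)*(1/216422) = 278375/254843 + ((203958 + sqrt(82384))*125324)*(1/216422) = 278375/254843 + ((203958 + 4*sqrt(5149))*125324)*(1/216422) = 278375/254843 + (25560832392 + 501296*sqrt(5149))*(1/216422) = 278375/254843 + (12780416196/108211 + 250648*sqrt(5149)/108211) = 3257029727874353/27576815873 + 250648*sqrt(5149)/108211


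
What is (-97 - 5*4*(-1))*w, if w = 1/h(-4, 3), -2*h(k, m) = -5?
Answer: -154/5 ≈ -30.800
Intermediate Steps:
h(k, m) = 5/2 (h(k, m) = -½*(-5) = 5/2)
w = ⅖ (w = 1/(5/2) = ⅖ ≈ 0.40000)
(-97 - 5*4*(-1))*w = (-97 - 5*4*(-1))*(⅖) = (-97 - 20*(-1))*(⅖) = (-97 + 20)*(⅖) = -77*⅖ = -154/5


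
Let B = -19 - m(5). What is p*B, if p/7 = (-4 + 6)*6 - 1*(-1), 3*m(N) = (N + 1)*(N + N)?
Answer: -3549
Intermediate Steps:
m(N) = 2*N*(1 + N)/3 (m(N) = ((N + 1)*(N + N))/3 = ((1 + N)*(2*N))/3 = (2*N*(1 + N))/3 = 2*N*(1 + N)/3)
p = 91 (p = 7*((-4 + 6)*6 - 1*(-1)) = 7*(2*6 + 1) = 7*(12 + 1) = 7*13 = 91)
B = -39 (B = -19 - 2*5*(1 + 5)/3 = -19 - 2*5*6/3 = -19 - 1*20 = -19 - 20 = -39)
p*B = 91*(-39) = -3549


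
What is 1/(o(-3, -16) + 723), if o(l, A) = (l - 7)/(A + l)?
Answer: 19/13747 ≈ 0.0013821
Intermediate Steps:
o(l, A) = (-7 + l)/(A + l)
1/(o(-3, -16) + 723) = 1/((-7 - 3)/(-16 - 3) + 723) = 1/(-10/(-19) + 723) = 1/(-1/19*(-10) + 723) = 1/(10/19 + 723) = 1/(13747/19) = 19/13747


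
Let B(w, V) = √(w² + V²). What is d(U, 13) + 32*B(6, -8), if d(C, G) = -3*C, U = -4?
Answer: 332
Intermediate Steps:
B(w, V) = √(V² + w²)
d(U, 13) + 32*B(6, -8) = -3*(-4) + 32*√((-8)² + 6²) = 12 + 32*√(64 + 36) = 12 + 32*√100 = 12 + 32*10 = 12 + 320 = 332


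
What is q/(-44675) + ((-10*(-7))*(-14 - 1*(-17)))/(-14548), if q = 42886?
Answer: -316643639/324965950 ≈ -0.97439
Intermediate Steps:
q/(-44675) + ((-10*(-7))*(-14 - 1*(-17)))/(-14548) = 42886/(-44675) + ((-10*(-7))*(-14 - 1*(-17)))/(-14548) = 42886*(-1/44675) + (70*(-14 + 17))*(-1/14548) = -42886/44675 + (70*3)*(-1/14548) = -42886/44675 + 210*(-1/14548) = -42886/44675 - 105/7274 = -316643639/324965950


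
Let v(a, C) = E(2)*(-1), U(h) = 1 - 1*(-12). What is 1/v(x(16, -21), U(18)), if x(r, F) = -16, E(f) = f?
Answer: -½ ≈ -0.50000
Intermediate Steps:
U(h) = 13 (U(h) = 1 + 12 = 13)
v(a, C) = -2 (v(a, C) = 2*(-1) = -2)
1/v(x(16, -21), U(18)) = 1/(-2) = -½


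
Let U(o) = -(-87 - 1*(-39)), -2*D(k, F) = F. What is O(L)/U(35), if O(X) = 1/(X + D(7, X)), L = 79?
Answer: 1/1896 ≈ 0.00052743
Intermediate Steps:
D(k, F) = -F/2
U(o) = 48 (U(o) = -(-87 + 39) = -1*(-48) = 48)
O(X) = 2/X (O(X) = 1/(X - X/2) = 1/(X/2) = 2/X)
O(L)/U(35) = (2/79)/48 = (2*(1/79))*(1/48) = (2/79)*(1/48) = 1/1896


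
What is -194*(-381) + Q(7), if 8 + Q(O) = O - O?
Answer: 73906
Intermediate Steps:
Q(O) = -8 (Q(O) = -8 + (O - O) = -8 + 0 = -8)
-194*(-381) + Q(7) = -194*(-381) - 8 = 73914 - 8 = 73906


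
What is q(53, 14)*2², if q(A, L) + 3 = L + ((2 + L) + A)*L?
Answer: 3908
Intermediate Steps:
q(A, L) = -3 + L + L*(2 + A + L) (q(A, L) = -3 + (L + ((2 + L) + A)*L) = -3 + (L + (2 + A + L)*L) = -3 + (L + L*(2 + A + L)) = -3 + L + L*(2 + A + L))
q(53, 14)*2² = (-3 + 14² + 3*14 + 53*14)*2² = (-3 + 196 + 42 + 742)*4 = 977*4 = 3908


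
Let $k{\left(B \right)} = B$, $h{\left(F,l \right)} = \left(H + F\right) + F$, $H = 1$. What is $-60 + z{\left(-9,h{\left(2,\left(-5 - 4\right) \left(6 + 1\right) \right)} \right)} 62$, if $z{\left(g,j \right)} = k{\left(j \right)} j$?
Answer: $1490$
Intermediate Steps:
$h{\left(F,l \right)} = 1 + 2 F$ ($h{\left(F,l \right)} = \left(1 + F\right) + F = 1 + 2 F$)
$z{\left(g,j \right)} = j^{2}$ ($z{\left(g,j \right)} = j j = j^{2}$)
$-60 + z{\left(-9,h{\left(2,\left(-5 - 4\right) \left(6 + 1\right) \right)} \right)} 62 = -60 + \left(1 + 2 \cdot 2\right)^{2} \cdot 62 = -60 + \left(1 + 4\right)^{2} \cdot 62 = -60 + 5^{2} \cdot 62 = -60 + 25 \cdot 62 = -60 + 1550 = 1490$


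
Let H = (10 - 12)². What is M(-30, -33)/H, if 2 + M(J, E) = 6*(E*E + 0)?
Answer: 1633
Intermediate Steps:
M(J, E) = -2 + 6*E² (M(J, E) = -2 + 6*(E*E + 0) = -2 + 6*(E² + 0) = -2 + 6*E²)
H = 4 (H = (-2)² = 4)
M(-30, -33)/H = (-2 + 6*(-33)²)/4 = (-2 + 6*1089)*(¼) = (-2 + 6534)*(¼) = 6532*(¼) = 1633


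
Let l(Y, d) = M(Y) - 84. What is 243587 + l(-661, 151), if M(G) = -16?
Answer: 243487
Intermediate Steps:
l(Y, d) = -100 (l(Y, d) = -16 - 84 = -100)
243587 + l(-661, 151) = 243587 - 100 = 243487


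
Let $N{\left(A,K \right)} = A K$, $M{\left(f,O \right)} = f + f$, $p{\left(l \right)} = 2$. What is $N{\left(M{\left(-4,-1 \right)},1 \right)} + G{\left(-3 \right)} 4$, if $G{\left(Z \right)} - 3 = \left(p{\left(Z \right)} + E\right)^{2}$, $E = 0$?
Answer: $20$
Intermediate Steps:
$G{\left(Z \right)} = 7$ ($G{\left(Z \right)} = 3 + \left(2 + 0\right)^{2} = 3 + 2^{2} = 3 + 4 = 7$)
$M{\left(f,O \right)} = 2 f$
$N{\left(M{\left(-4,-1 \right)},1 \right)} + G{\left(-3 \right)} 4 = 2 \left(-4\right) 1 + 7 \cdot 4 = \left(-8\right) 1 + 28 = -8 + 28 = 20$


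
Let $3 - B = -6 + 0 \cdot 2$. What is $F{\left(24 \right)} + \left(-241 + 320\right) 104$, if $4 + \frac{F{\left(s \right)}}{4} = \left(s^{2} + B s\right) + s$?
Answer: $11464$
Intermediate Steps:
$B = 9$ ($B = 3 - \left(-6 + 0 \cdot 2\right) = 3 - \left(-6 + 0\right) = 3 - -6 = 3 + 6 = 9$)
$F{\left(s \right)} = -16 + 4 s^{2} + 40 s$ ($F{\left(s \right)} = -16 + 4 \left(\left(s^{2} + 9 s\right) + s\right) = -16 + 4 \left(s^{2} + 10 s\right) = -16 + \left(4 s^{2} + 40 s\right) = -16 + 4 s^{2} + 40 s$)
$F{\left(24 \right)} + \left(-241 + 320\right) 104 = \left(-16 + 4 \cdot 24^{2} + 40 \cdot 24\right) + \left(-241 + 320\right) 104 = \left(-16 + 4 \cdot 576 + 960\right) + 79 \cdot 104 = \left(-16 + 2304 + 960\right) + 8216 = 3248 + 8216 = 11464$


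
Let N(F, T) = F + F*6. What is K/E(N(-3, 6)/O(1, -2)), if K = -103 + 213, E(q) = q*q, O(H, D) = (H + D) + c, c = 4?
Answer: 110/49 ≈ 2.2449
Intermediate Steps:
O(H, D) = 4 + D + H (O(H, D) = (H + D) + 4 = (D + H) + 4 = 4 + D + H)
N(F, T) = 7*F (N(F, T) = F + 6*F = 7*F)
E(q) = q²
K = 110
K/E(N(-3, 6)/O(1, -2)) = 110/(((7*(-3))/(4 - 2 + 1))²) = 110/((-21/3)²) = 110/((-21*⅓)²) = 110/((-7)²) = 110/49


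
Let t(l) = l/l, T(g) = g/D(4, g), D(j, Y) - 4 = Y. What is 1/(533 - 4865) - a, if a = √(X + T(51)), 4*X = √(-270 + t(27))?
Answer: -1/4332 - √(11220 + 3025*I*√269)/110 ≈ -1.602 - 1.28*I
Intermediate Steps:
D(j, Y) = 4 + Y
T(g) = g/(4 + g)
t(l) = 1
X = I*√269/4 (X = √(-270 + 1)/4 = √(-269)/4 = (I*√269)/4 = I*√269/4 ≈ 4.1003*I)
a = √(51/55 + I*√269/4) (a = √(I*√269/4 + 51/(4 + 51)) = √(I*√269/4 + 51/55) = √(51/55 + I*√269/4) ≈ 1.6017 + 1.28*I)
1/(533 - 4865) - a = 1/(533 - 4865) - √(11220 + 3025*I*√269)/110 = 1/(-4332) - √(11220 + 3025*I*√269)/110 = -1/4332 - √(11220 + 3025*I*√269)/110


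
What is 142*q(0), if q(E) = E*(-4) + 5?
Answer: 710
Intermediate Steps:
q(E) = 5 - 4*E (q(E) = -4*E + 5 = 5 - 4*E)
142*q(0) = 142*(5 - 4*0) = 142*(5 + 0) = 142*5 = 710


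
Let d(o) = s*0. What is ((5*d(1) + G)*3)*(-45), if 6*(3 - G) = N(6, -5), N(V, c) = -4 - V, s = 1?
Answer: -630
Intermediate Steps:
d(o) = 0 (d(o) = 1*0 = 0)
G = 14/3 (G = 3 - (-4 - 1*6)/6 = 3 - (-4 - 6)/6 = 3 - ⅙*(-10) = 3 + 5/3 = 14/3 ≈ 4.6667)
((5*d(1) + G)*3)*(-45) = ((5*0 + 14/3)*3)*(-45) = ((0 + 14/3)*3)*(-45) = ((14/3)*3)*(-45) = 14*(-45) = -630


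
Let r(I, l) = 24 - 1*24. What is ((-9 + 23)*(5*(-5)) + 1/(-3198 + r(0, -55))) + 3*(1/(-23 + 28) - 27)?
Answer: -6882101/15990 ≈ -430.40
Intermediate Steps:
r(I, l) = 0 (r(I, l) = 24 - 24 = 0)
((-9 + 23)*(5*(-5)) + 1/(-3198 + r(0, -55))) + 3*(1/(-23 + 28) - 27) = ((-9 + 23)*(5*(-5)) + 1/(-3198 + 0)) + 3*(1/(-23 + 28) - 27) = (14*(-25) + 1/(-3198)) + 3*(1/5 - 27) = (-350 - 1/3198) + 3*(⅕ - 27) = -1119301/3198 + 3*(-134/5) = -1119301/3198 - 402/5 = -6882101/15990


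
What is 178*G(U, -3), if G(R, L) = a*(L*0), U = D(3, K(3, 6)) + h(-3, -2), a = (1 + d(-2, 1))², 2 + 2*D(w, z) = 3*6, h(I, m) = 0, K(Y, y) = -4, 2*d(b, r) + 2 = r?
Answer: 0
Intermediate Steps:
d(b, r) = -1 + r/2
D(w, z) = 8 (D(w, z) = -1 + (3*6)/2 = -1 + (½)*18 = -1 + 9 = 8)
a = ¼ (a = (1 + (-1 + (½)*1))² = (1 + (-1 + ½))² = (1 - ½)² = (½)² = ¼ ≈ 0.25000)
U = 8 (U = 8 + 0 = 8)
G(R, L) = 0 (G(R, L) = (L*0)/4 = (¼)*0 = 0)
178*G(U, -3) = 178*0 = 0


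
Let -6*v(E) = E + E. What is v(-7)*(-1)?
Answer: -7/3 ≈ -2.3333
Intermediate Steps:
v(E) = -E/3 (v(E) = -(E + E)/6 = -E/3)
v(-7)*(-1) = -⅓*(-7)*(-1) = (7/3)*(-1) = -7/3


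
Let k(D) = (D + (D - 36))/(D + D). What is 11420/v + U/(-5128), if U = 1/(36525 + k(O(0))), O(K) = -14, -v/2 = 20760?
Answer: -187171440835/680504209512 ≈ -0.27505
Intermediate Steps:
v = -41520 (v = -2*20760 = -41520)
k(D) = (-36 + 2*D)/(2*D) (k(D) = (D + (-36 + D))/((2*D)) = (-36 + 2*D)*(1/(2*D)) = (-36 + 2*D)/(2*D))
U = 7/255691 (U = 1/(36525 + (-18 - 14)/(-14)) = 1/(36525 - 1/14*(-32)) = 1/(36525 + 16/7) = 1/(255691/7) = 7/255691 ≈ 2.7377e-5)
11420/v + U/(-5128) = 11420/(-41520) + (7/255691)/(-5128) = 11420*(-1/41520) + (7/255691)*(-1/5128) = -571/2076 - 7/1311183448 = -187171440835/680504209512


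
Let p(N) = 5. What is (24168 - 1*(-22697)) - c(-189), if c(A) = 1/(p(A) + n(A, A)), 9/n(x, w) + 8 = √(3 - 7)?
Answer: 49723497/1061 - 18*I/1061 ≈ 46865.0 - 0.016965*I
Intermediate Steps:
n(x, w) = 9*(-8 - 2*I)/68 (n(x, w) = 9/(-8 + √(3 - 7)) = 9/(-8 + √(-4)) = 9/(-8 + 2*I) = 9*((-8 - 2*I)/68) = 9*(-8 - 2*I)/68)
c(A) = 68*(67/17 + 9*I/34)/1061 (c(A) = 1/(5 + (-18/17 - 9*I/34)) = 1/(67/17 - 9*I/34) = 68*(67/17 + 9*I/34)/1061)
(24168 - 1*(-22697)) - c(-189) = (24168 - 1*(-22697)) - (268/1061 + 18*I/1061) = (24168 + 22697) + (-268/1061 - 18*I/1061) = 46865 + (-268/1061 - 18*I/1061) = 49723497/1061 - 18*I/1061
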